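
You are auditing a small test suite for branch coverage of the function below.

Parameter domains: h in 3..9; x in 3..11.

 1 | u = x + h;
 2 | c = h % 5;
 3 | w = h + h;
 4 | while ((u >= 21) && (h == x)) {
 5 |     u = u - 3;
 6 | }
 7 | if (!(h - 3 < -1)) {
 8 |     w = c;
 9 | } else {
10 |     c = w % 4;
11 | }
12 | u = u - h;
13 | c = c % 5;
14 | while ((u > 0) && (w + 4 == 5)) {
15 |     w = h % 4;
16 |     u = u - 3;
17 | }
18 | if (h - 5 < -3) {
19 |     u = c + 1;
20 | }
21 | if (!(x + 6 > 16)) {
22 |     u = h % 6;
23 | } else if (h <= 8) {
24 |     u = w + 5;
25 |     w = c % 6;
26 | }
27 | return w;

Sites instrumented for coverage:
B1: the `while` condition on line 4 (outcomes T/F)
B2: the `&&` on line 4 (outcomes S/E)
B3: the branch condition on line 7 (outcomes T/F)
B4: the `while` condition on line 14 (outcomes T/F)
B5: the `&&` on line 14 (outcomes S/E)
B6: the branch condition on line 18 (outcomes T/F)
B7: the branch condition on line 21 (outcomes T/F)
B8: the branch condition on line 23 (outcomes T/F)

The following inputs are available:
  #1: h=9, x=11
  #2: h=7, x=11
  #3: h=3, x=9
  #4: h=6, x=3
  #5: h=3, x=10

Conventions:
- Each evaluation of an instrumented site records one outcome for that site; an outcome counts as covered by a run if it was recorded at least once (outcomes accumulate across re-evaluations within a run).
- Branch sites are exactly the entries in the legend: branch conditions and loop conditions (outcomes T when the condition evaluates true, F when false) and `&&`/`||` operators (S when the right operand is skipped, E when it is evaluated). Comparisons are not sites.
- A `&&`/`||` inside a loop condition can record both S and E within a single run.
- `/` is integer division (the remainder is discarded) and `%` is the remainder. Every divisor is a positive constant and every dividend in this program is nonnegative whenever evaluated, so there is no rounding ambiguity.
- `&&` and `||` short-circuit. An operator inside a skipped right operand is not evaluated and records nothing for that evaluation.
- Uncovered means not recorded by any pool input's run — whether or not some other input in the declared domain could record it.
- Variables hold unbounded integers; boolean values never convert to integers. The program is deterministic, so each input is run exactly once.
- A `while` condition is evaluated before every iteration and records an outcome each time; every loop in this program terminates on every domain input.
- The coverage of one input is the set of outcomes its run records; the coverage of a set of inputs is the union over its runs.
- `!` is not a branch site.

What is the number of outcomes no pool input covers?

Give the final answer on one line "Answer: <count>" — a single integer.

test 1 (h=9, x=11) fires B2->S, B1->F, B3->T, B5->E, B4->F, B6->F, B7->F, B8->F; hits B1=F, B2=S, B3=T, B4=F, B5=E, B6=F, B7=F, B8=F
test 2 (h=7, x=11) fires B2->S, B1->F, B3->T, B5->E, B4->F, B6->F, B7->F, B8->T; hits B1=F, B2=S, B3=T, B4=F, B5=E, B6=F, B7=F, B8=T
test 3 (h=3, x=9) fires B2->S, B1->F, B3->T, B5->E, B4->F, B6->F, B7->T; hits B1=F, B2=S, B3=T, B4=F, B5=E, B6=F, B7=T
test 4 (h=6, x=3) fires B2->S, B1->F, B3->T, B5->E, B4->T, B5->S, B4->F, B6->F, B7->T; hits B1=F, B2=S, B3=T, B4=T, B4=F, B5=S, B5=E, B6=F, B7=T
test 5 (h=3, x=10) fires B2->S, B1->F, B3->T, B5->E, B4->F, B6->F, B7->T; hits B1=F, B2=S, B3=T, B4=F, B5=E, B6=F, B7=T
union over the pool: B1=F, B2=S, B3=T, B4=T, B4=F, B5=S, B5=E, B6=F, B7=T, B7=F, B8=T, B8=F
uncovered (4 of 16): B1=T, B2=E, B3=F, B6=T

Answer: 4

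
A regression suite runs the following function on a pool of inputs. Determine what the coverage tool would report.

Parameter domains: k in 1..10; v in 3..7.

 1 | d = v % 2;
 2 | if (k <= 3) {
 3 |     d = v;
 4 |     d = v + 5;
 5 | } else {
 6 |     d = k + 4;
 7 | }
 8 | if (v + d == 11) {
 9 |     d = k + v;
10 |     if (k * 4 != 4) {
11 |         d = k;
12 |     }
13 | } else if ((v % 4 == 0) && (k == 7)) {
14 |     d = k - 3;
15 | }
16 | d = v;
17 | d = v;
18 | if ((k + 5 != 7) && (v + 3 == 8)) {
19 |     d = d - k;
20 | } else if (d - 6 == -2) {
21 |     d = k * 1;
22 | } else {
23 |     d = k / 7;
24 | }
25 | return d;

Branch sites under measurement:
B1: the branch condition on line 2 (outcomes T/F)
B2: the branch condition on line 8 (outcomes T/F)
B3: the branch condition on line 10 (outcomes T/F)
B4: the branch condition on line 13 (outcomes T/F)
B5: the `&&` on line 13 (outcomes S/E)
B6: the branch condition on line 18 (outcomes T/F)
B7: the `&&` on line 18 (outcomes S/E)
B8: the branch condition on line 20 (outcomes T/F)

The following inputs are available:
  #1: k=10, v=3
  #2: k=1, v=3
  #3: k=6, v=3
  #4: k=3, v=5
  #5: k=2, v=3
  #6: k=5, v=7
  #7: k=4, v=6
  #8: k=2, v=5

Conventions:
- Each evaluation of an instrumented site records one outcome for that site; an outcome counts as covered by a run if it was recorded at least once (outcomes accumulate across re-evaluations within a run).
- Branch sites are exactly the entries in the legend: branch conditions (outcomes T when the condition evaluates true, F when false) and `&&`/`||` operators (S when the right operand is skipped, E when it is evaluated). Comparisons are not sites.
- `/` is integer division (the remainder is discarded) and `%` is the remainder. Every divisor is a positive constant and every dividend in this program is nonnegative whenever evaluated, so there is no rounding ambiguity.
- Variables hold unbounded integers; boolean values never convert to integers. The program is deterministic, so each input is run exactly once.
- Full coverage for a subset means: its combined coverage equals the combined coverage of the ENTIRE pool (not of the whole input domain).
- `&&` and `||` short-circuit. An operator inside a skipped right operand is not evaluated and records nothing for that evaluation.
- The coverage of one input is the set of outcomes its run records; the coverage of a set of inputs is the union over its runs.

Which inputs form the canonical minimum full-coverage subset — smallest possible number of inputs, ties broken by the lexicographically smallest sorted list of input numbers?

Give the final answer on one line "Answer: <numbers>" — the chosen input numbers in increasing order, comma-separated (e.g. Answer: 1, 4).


#1 (k=10, v=3) -> B1->F, B2->F, B5->S, B4->F, B7->E, B6->F, B8->F; covered: B1=F, B2=F, B4=F, B5=S, B6=F, B7=E, B8=F
#2 (k=1, v=3) -> B1->T, B2->T, B3->F, B7->E, B6->F, B8->F; covered: B1=T, B2=T, B3=F, B6=F, B7=E, B8=F
#3 (k=6, v=3) -> B1->F, B2->F, B5->S, B4->F, B7->E, B6->F, B8->F; covered: B1=F, B2=F, B4=F, B5=S, B6=F, B7=E, B8=F
#4 (k=3, v=5) -> B1->T, B2->F, B5->S, B4->F, B7->E, B6->T; covered: B1=T, B2=F, B4=F, B5=S, B6=T, B7=E
#5 (k=2, v=3) -> B1->T, B2->T, B3->T, B7->S, B6->F, B8->F; covered: B1=T, B2=T, B3=T, B6=F, B7=S, B8=F
#6 (k=5, v=7) -> B1->F, B2->F, B5->S, B4->F, B7->E, B6->F, B8->F; covered: B1=F, B2=F, B4=F, B5=S, B6=F, B7=E, B8=F
#7 (k=4, v=6) -> B1->F, B2->F, B5->S, B4->F, B7->E, B6->F, B8->F; covered: B1=F, B2=F, B4=F, B5=S, B6=F, B7=E, B8=F
#8 (k=2, v=5) -> B1->T, B2->F, B5->S, B4->F, B7->S, B6->F, B8->F; covered: B1=T, B2=F, B4=F, B5=S, B6=F, B7=S, B8=F
together the pool reaches 13 outcomes: B1=T, B1=F, B2=T, B2=F, B3=T, B3=F, B4=F, B5=S, B6=T, B6=F, B7=S, B7=E, B8=F
every size-1 subset falls short of the 13 outcomes (best: 7/13)
every size-2 subset falls short of the 13 outcomes (best: 11/13)
every size-3 subset falls short of the 13 outcomes (best: 12/13)
the canonical winner is {1, 2, 4, 5}: size 4, full 13-outcome coverage, earliest index list among size-4 covers
Answer: 1, 2, 4, 5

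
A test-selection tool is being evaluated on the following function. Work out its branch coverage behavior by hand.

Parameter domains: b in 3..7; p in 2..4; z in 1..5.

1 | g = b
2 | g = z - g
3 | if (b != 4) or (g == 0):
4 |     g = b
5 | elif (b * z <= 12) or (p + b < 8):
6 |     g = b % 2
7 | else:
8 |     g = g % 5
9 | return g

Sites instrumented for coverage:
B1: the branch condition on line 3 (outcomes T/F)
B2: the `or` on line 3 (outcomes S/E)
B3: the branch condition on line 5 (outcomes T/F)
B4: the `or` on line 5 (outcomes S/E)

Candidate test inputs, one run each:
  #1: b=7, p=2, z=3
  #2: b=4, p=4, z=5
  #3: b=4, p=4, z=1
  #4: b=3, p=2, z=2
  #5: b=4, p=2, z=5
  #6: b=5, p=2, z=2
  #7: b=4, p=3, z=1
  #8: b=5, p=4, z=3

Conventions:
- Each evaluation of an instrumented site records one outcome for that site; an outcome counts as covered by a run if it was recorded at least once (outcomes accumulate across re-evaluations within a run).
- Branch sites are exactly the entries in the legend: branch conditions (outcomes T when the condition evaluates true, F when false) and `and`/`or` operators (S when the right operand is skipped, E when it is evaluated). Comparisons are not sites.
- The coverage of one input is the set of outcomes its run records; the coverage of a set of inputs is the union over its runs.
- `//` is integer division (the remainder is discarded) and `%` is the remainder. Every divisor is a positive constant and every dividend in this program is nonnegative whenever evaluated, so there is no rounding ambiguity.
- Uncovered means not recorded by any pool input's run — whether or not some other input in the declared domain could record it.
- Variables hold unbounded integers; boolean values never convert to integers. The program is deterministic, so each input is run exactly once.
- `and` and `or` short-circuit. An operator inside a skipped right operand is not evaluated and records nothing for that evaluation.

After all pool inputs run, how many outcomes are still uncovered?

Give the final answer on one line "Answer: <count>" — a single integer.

input #1 (b=7, p=2, z=3): covers B1=T, B2=S
input #2 (b=4, p=4, z=5): covers B1=F, B2=E, B3=F, B4=E
input #3 (b=4, p=4, z=1): covers B1=F, B2=E, B3=T, B4=S
input #4 (b=3, p=2, z=2): covers B1=T, B2=S
input #5 (b=4, p=2, z=5): covers B1=F, B2=E, B3=T, B4=E
input #6 (b=5, p=2, z=2): covers B1=T, B2=S
input #7 (b=4, p=3, z=1): covers B1=F, B2=E, B3=T, B4=S
input #8 (b=5, p=4, z=3): covers B1=T, B2=S
union over the pool: B1=T, B1=F, B2=S, B2=E, B3=T, B3=F, B4=S, B4=E
uncovered (0 of 8): none

Answer: 0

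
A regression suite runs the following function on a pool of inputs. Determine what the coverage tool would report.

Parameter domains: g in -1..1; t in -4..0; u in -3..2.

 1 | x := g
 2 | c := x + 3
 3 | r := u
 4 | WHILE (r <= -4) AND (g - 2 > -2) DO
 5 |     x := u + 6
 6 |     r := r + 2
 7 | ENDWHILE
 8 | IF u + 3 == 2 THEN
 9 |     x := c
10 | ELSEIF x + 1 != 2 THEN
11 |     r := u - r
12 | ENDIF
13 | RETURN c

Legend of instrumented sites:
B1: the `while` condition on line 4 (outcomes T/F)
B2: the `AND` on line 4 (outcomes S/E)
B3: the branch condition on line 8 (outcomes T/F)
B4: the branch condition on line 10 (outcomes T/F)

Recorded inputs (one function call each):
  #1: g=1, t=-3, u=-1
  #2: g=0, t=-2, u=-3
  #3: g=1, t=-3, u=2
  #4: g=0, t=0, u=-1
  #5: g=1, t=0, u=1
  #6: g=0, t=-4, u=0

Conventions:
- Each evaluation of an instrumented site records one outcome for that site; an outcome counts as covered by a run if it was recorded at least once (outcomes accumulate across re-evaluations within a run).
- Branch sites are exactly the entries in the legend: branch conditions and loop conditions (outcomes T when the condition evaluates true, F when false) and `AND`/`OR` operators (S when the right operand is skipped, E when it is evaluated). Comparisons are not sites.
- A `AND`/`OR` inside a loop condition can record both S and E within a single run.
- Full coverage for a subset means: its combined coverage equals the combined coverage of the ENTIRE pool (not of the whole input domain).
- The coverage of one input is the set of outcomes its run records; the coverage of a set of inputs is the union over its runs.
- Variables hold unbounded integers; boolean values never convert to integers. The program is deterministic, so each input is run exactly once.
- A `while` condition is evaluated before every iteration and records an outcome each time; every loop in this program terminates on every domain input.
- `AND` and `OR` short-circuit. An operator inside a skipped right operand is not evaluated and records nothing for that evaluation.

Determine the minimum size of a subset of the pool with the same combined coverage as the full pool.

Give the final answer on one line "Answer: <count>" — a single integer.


input #1, g=1, t=-3, u=-1: events B2->S, B1->F, B3->T; outcomes B1=F, B2=S, B3=T
input #2, g=0, t=-2, u=-3: events B2->S, B1->F, B3->F, B4->T; outcomes B1=F, B2=S, B3=F, B4=T
input #3, g=1, t=-3, u=2: events B2->S, B1->F, B3->F, B4->F; outcomes B1=F, B2=S, B3=F, B4=F
input #4, g=0, t=0, u=-1: events B2->S, B1->F, B3->T; outcomes B1=F, B2=S, B3=T
input #5, g=1, t=0, u=1: events B2->S, B1->F, B3->F, B4->F; outcomes B1=F, B2=S, B3=F, B4=F
input #6, g=0, t=-4, u=0: events B2->S, B1->F, B3->F, B4->T; outcomes B1=F, B2=S, B3=F, B4=T
together the pool reaches 6 outcomes: B1=F, B2=S, B3=T, B3=F, B4=T, B4=F
checked all size-1 subsets: none covers 6 outcomes (max 4/6)
checked all size-2 subsets: none covers 6 outcomes (max 5/6)
inputs {1, 2, 3} (size 3) cover everything; no size-3 subset with a lexicographically smaller index list covers all 6
Answer: 3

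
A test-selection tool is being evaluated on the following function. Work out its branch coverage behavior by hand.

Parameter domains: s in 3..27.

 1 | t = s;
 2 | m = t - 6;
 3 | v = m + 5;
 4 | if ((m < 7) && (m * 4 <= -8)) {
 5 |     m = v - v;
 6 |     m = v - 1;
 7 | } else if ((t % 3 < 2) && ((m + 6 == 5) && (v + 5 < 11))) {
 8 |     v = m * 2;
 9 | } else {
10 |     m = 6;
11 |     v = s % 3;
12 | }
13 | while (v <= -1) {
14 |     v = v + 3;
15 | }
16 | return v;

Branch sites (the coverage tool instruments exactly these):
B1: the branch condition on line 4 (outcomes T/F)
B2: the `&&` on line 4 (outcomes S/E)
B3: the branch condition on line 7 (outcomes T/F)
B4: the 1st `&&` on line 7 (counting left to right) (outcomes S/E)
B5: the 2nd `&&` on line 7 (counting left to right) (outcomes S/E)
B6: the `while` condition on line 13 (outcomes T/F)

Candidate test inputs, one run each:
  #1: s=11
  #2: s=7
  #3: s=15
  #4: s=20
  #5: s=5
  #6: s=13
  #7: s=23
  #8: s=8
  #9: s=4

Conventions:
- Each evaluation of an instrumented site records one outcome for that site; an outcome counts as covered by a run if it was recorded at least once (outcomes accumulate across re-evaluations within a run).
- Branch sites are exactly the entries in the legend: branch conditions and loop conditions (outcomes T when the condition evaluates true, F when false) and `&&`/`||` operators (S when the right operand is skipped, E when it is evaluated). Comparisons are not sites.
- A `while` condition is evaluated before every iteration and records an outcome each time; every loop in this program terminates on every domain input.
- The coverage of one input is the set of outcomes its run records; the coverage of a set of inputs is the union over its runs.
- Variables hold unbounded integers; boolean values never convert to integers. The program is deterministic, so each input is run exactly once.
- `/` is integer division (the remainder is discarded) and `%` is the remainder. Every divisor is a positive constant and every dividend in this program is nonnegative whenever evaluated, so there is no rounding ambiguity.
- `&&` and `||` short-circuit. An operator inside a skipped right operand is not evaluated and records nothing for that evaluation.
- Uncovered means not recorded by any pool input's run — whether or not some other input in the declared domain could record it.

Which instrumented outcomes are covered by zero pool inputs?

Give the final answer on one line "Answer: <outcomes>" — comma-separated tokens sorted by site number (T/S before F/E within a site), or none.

input #1 (s=11): covers B1=F, B2=E, B3=F, B4=S, B6=F
input #2 (s=7): covers B1=F, B2=E, B3=F, B4=E, B5=S, B6=F
input #3 (s=15): covers B1=F, B2=S, B3=F, B4=E, B5=S, B6=F
input #4 (s=20): covers B1=F, B2=S, B3=F, B4=S, B6=F
input #5 (s=5): covers B1=F, B2=E, B3=F, B4=S, B6=F
input #6 (s=13): covers B1=F, B2=S, B3=F, B4=E, B5=S, B6=F
input #7 (s=23): covers B1=F, B2=S, B3=F, B4=S, B6=F
input #8 (s=8): covers B1=F, B2=E, B3=F, B4=S, B6=F
input #9 (s=4): covers B1=T, B2=E, B6=F
union over the pool: B1=T, B1=F, B2=S, B2=E, B3=F, B4=S, B4=E, B5=S, B6=F
uncovered (3 of 12): B3=T, B5=E, B6=T

Answer: B3=T, B5=E, B6=T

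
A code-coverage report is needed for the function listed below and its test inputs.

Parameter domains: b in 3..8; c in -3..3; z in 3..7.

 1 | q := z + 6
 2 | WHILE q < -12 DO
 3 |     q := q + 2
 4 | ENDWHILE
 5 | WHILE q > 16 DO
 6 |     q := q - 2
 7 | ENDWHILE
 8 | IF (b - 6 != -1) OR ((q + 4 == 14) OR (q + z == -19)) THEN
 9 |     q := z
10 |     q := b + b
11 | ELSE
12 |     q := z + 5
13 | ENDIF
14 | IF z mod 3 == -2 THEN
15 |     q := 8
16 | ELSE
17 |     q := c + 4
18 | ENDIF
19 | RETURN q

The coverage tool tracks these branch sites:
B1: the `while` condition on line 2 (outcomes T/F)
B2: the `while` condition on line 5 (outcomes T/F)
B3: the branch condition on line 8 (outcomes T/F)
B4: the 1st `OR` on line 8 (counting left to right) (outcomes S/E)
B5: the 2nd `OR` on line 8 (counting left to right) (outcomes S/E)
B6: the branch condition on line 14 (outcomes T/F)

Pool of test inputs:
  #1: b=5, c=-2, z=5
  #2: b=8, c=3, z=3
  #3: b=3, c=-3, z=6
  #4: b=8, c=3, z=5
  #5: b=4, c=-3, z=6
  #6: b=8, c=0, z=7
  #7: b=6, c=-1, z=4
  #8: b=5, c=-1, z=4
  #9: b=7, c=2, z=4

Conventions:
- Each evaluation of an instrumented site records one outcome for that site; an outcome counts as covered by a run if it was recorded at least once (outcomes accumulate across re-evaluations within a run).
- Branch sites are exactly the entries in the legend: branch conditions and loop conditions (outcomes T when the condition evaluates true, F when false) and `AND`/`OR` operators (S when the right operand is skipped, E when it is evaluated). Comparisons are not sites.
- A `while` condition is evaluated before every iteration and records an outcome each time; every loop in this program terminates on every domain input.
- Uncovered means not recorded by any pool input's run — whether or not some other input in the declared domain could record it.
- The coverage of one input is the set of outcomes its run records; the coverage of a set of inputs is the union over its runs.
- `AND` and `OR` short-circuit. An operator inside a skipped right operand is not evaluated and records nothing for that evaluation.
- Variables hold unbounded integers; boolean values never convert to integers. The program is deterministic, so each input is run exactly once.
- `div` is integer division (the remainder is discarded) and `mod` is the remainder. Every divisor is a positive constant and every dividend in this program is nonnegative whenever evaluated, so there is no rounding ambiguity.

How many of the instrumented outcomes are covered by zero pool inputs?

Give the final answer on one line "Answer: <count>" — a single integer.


input #1 (b=5, c=-2, z=5): events B1->F, B2->F, B4->E, B5->E, B3->F, B6->F; covers B1=F, B2=F, B3=F, B4=E, B5=E, B6=F
input #2 (b=8, c=3, z=3): events B1->F, B2->F, B4->S, B3->T, B6->F; covers B1=F, B2=F, B3=T, B4=S, B6=F
input #3 (b=3, c=-3, z=6): events B1->F, B2->F, B4->S, B3->T, B6->F; covers B1=F, B2=F, B3=T, B4=S, B6=F
input #4 (b=8, c=3, z=5): events B1->F, B2->F, B4->S, B3->T, B6->F; covers B1=F, B2=F, B3=T, B4=S, B6=F
input #5 (b=4, c=-3, z=6): events B1->F, B2->F, B4->S, B3->T, B6->F; covers B1=F, B2=F, B3=T, B4=S, B6=F
input #6 (b=8, c=0, z=7): events B1->F, B2->F, B4->S, B3->T, B6->F; covers B1=F, B2=F, B3=T, B4=S, B6=F
input #7 (b=6, c=-1, z=4): events B1->F, B2->F, B4->S, B3->T, B6->F; covers B1=F, B2=F, B3=T, B4=S, B6=F
input #8 (b=5, c=-1, z=4): events B1->F, B2->F, B4->E, B5->S, B3->T, B6->F; covers B1=F, B2=F, B3=T, B4=E, B5=S, B6=F
input #9 (b=7, c=2, z=4): events B1->F, B2->F, B4->S, B3->T, B6->F; covers B1=F, B2=F, B3=T, B4=S, B6=F
union over the pool: B1=F, B2=F, B3=T, B3=F, B4=S, B4=E, B5=S, B5=E, B6=F
uncovered (3 of 12): B1=T, B2=T, B6=T
Answer: 3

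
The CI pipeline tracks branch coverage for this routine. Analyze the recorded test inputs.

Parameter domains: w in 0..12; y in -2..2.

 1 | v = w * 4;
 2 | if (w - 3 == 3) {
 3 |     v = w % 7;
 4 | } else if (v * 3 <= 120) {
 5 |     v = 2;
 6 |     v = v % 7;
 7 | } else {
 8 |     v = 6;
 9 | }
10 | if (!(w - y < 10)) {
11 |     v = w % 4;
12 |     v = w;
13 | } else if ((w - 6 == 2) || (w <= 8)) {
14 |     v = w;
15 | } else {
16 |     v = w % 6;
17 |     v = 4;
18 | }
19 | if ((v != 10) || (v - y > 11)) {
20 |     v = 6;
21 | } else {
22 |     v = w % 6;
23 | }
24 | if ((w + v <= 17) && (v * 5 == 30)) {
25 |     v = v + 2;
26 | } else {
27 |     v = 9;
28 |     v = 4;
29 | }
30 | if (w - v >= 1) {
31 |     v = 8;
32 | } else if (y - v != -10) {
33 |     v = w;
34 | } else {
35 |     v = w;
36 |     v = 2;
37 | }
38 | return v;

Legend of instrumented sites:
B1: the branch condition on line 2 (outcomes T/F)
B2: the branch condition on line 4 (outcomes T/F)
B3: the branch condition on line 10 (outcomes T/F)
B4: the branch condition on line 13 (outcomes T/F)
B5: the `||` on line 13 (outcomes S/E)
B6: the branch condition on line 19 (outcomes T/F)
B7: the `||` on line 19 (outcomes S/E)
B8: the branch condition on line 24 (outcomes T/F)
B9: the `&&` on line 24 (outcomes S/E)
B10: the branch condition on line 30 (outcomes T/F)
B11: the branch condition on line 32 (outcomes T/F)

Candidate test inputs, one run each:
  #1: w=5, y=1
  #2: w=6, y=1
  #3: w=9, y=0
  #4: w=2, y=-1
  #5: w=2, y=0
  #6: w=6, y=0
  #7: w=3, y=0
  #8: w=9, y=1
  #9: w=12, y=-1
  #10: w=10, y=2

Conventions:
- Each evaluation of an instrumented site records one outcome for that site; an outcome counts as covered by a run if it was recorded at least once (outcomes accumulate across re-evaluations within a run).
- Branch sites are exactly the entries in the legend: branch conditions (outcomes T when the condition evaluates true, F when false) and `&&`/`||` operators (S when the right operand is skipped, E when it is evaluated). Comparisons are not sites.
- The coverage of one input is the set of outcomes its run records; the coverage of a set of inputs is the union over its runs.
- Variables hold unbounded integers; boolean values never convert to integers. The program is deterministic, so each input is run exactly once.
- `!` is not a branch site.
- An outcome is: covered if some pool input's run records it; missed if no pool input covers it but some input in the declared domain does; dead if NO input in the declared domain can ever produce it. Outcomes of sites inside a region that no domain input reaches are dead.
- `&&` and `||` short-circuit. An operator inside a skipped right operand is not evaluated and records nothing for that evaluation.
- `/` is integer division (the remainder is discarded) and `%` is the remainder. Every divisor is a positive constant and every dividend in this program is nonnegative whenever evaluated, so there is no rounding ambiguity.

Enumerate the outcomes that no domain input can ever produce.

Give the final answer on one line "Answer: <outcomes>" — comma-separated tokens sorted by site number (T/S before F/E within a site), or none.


sweeping the full domain (65 inputs) for each outcome:
  reachable outcomes have witnesses, e.g. B1=T (e.g. w=6, y=-2), B1=F (e.g. w=0, y=-2), B2=T (e.g. w=0, y=-2), B2=F (e.g. w=11, y=-2)
Answer: none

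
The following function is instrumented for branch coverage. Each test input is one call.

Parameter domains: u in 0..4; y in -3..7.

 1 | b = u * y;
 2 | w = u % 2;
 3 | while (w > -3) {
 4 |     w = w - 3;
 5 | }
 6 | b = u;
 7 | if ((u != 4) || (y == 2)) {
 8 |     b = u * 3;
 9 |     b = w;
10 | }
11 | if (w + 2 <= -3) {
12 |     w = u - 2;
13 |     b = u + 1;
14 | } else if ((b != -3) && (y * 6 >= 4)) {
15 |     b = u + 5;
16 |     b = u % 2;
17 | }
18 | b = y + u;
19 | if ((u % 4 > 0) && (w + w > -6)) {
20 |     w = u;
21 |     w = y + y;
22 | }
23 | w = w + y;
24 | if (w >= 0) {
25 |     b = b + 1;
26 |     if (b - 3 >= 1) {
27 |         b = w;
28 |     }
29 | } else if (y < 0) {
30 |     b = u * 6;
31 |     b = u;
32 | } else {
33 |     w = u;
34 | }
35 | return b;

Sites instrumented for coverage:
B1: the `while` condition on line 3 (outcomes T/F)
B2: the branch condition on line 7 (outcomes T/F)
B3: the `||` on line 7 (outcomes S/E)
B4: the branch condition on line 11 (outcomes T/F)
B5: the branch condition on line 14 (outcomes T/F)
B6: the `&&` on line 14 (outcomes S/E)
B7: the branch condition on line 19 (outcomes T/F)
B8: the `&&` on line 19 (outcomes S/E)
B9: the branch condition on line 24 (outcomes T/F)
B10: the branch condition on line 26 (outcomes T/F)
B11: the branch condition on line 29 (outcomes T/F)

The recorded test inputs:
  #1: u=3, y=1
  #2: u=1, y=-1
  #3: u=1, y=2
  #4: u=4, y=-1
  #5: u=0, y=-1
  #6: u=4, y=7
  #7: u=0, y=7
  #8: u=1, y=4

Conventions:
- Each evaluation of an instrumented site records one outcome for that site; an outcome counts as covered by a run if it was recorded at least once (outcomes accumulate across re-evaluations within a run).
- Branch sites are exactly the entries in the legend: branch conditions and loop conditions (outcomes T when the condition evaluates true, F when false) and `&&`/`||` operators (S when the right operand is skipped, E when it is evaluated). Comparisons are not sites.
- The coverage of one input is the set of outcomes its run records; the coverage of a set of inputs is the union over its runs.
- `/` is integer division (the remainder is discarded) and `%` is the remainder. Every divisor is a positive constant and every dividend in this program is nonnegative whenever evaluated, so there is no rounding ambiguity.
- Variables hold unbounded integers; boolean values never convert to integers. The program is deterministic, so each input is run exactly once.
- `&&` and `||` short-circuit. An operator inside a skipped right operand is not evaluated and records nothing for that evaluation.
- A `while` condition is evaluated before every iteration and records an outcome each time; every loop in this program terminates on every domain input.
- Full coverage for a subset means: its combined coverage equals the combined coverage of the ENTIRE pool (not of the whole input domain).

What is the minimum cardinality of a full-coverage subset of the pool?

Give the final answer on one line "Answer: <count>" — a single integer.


test 1 (u=3, y=1) fires B1->T, B1->T, B1->F, B3->S, B2->T, B4->T, B8->E, B7->T, B9->T, B10->T; hits B1=T, B1=F, B2=T, B3=S, B4=T, B7=T, B8=E, B9=T, B10=T
test 2 (u=1, y=-1) fires B1->T, B1->T, B1->F, B3->S, B2->T, B4->T, B8->E, B7->T, B9->F, B11->T; hits B1=T, B1=F, B2=T, B3=S, B4=T, B7=T, B8=E, B9=F, B11=T
test 3 (u=1, y=2) fires B1->T, B1->T, B1->F, B3->S, B2->T, B4->T, B8->E, B7->T, B9->T, B10->T; hits B1=T, B1=F, B2=T, B3=S, B4=T, B7=T, B8=E, B9=T, B10=T
test 4 (u=4, y=-1) fires B1->T, B1->F, B3->E, B2->F, B4->F, B6->E, B5->F, B8->S, B7->F, B9->F, B11->T; hits B1=T, B1=F, B2=F, B3=E, B4=F, B5=F, B6=E, B7=F, B8=S, B9=F, B11=T
test 5 (u=0, y=-1) fires B1->T, B1->F, B3->S, B2->T, B4->F, B6->S, B5->F, B8->S, B7->F, B9->F, B11->T; hits B1=T, B1=F, B2=T, B3=S, B4=F, B5=F, B6=S, B7=F, B8=S, B9=F, B11=T
test 6 (u=4, y=7) fires B1->T, B1->F, B3->E, B2->F, B4->F, B6->E, B5->T, B8->S, B7->F, B9->T, B10->T; hits B1=T, B1=F, B2=F, B3=E, B4=F, B5=T, B6=E, B7=F, B8=S, B9=T, B10=T
test 7 (u=0, y=7) fires B1->T, B1->F, B3->S, B2->T, B4->F, B6->S, B5->F, B8->S, B7->F, B9->T, B10->T; hits B1=T, B1=F, B2=T, B3=S, B4=F, B5=F, B6=S, B7=F, B8=S, B9=T, B10=T
test 8 (u=1, y=4) fires B1->T, B1->T, B1->F, B3->S, B2->T, B4->T, B8->E, B7->T, B9->T, B10->T; hits B1=T, B1=F, B2=T, B3=S, B4=T, B7=T, B8=E, B9=T, B10=T
union over all inputs: B1=T, B1=F, B2=T, B2=F, B3=S, B3=E, B4=T, B4=F, B5=T, B5=F, B6=S, B6=E, B7=T, B7=F, B8=S, B8=E, B9=T, B9=F, B10=T, B11=T (20 outcomes)
every size-1 subset falls short of the 20 outcomes (best: 11/20)
every size-2 subset falls short of the 20 outcomes (best: 18/20)
the canonical winner is {1, 5, 6}: size 3, full 20-outcome coverage, earliest index list among size-3 covers
Answer: 3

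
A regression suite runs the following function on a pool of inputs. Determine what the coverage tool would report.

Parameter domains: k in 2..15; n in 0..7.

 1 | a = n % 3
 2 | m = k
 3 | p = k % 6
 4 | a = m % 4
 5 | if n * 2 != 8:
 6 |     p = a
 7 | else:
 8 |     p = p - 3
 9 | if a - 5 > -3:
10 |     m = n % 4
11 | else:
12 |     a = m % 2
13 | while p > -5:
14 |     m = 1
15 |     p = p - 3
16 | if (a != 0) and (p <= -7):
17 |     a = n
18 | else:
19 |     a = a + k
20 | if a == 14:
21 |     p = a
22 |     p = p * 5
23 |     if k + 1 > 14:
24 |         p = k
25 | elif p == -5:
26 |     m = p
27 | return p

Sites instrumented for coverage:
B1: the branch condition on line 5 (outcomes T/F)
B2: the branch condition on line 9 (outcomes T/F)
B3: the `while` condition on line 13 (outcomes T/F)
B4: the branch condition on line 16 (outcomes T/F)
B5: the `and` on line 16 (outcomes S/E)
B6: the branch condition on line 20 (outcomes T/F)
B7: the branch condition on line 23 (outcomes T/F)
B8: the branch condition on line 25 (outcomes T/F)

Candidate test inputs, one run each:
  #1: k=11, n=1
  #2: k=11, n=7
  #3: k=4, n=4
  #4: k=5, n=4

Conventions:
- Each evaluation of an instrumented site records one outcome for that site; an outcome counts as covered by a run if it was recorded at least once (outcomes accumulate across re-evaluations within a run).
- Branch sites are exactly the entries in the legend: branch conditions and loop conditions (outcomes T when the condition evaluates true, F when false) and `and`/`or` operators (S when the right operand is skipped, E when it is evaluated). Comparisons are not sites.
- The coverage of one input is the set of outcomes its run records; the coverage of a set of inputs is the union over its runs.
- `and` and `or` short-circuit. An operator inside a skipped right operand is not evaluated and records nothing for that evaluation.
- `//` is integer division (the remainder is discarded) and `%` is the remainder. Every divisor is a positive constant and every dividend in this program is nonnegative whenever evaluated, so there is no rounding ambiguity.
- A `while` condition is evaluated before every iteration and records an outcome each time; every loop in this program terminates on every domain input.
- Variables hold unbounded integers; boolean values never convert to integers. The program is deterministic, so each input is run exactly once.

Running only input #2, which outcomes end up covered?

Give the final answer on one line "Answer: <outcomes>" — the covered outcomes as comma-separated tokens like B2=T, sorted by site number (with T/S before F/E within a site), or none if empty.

Simulating input #2 (k=11, n=7) step by step:
  B1->T, B2->T, B3->T, B3->T, B3->T, B3->F, B5->E, B4->F, B6->T, B7->F
deduplicating events, the covered set is: B1=T, B2=T, B3=T, B3=F, B4=F, B5=E, B6=T, B7=F

Answer: B1=T, B2=T, B3=T, B3=F, B4=F, B5=E, B6=T, B7=F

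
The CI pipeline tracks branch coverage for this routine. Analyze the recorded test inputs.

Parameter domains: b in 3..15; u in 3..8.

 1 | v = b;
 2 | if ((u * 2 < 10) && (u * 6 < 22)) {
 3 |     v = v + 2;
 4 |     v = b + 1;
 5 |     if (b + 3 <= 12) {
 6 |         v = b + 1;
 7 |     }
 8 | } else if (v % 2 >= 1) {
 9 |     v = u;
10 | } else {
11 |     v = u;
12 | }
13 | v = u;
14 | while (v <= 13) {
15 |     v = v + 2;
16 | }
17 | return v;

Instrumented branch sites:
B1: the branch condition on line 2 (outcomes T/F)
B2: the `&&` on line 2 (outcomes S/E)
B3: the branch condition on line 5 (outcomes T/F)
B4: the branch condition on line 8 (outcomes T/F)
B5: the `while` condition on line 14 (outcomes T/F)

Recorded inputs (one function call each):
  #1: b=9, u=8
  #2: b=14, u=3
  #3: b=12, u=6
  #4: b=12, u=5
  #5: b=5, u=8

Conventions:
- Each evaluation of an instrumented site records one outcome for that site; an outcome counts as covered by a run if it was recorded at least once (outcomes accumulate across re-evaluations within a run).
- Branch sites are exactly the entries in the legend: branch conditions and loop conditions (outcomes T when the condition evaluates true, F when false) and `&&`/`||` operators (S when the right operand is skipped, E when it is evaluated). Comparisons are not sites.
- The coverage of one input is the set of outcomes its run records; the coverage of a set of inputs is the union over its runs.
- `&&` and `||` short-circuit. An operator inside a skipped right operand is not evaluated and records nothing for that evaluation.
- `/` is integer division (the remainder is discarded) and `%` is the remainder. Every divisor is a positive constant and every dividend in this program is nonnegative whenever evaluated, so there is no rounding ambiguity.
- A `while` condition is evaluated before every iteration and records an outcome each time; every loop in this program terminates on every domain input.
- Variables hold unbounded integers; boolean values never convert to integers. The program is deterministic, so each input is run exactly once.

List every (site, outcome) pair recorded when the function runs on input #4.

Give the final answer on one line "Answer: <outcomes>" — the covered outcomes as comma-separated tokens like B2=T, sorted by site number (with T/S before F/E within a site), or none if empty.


Simulating input #4 (b=12, u=5) step by step:
  B2->S, B1->F, B4->F, B5->T, B5->T, B5->T, B5->T, B5->T, B5->F
collecting distinct outcomes: B1=F, B2=S, B4=F, B5=T, B5=F
Answer: B1=F, B2=S, B4=F, B5=T, B5=F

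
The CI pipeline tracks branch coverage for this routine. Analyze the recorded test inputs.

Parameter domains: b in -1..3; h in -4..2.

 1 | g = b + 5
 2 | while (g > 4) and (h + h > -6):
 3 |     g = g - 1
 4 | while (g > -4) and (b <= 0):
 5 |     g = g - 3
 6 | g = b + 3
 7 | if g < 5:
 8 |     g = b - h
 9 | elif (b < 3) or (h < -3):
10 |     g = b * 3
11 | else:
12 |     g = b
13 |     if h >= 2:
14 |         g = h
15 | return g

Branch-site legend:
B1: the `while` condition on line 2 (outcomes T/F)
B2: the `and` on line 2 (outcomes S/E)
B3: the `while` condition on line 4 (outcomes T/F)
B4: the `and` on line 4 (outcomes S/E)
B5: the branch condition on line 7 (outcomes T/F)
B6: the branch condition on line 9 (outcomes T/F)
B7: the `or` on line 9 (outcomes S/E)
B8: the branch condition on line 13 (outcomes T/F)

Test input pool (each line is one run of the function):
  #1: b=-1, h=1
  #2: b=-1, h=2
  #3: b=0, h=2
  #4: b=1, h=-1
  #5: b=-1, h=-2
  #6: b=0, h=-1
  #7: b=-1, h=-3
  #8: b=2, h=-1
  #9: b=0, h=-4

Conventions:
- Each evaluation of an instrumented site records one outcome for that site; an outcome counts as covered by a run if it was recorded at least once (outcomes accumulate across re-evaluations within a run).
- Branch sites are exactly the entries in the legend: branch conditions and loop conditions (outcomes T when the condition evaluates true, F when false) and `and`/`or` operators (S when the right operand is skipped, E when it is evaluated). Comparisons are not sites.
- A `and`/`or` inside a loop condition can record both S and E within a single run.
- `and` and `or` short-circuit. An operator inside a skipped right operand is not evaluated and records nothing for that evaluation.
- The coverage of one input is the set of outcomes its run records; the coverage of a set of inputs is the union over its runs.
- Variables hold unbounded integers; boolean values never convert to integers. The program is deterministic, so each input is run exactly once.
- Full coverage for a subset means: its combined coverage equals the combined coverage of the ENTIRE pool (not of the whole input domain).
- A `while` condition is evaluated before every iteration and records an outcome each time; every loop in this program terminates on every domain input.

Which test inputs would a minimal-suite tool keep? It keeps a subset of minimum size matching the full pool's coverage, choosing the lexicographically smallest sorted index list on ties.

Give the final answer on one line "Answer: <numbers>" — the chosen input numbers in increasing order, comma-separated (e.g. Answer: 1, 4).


#1 (b=-1, h=1) -> B2->S, B1->F, B4->E, B3->T, B4->E, B3->T, B4->E, B3->T, B4->S, B3->F, B5->T; covered: B1=F, B2=S, B3=T, B3=F, B4=S, B4=E, B5=T
#2 (b=-1, h=2) -> B2->S, B1->F, B4->E, B3->T, B4->E, B3->T, B4->E, B3->T, B4->S, B3->F, B5->T; covered: B1=F, B2=S, B3=T, B3=F, B4=S, B4=E, B5=T
#3 (b=0, h=2) -> B2->E, B1->T, B2->S, B1->F, B4->E, B3->T, B4->E, B3->T, B4->E, B3->T, B4->S, B3->F, B5->T; covered: B1=T, B1=F, B2=S, B2=E, B3=T, B3=F, B4=S, B4=E, B5=T
#4 (b=1, h=-1) -> B2->E, B1->T, B2->E, B1->T, B2->S, B1->F, B4->E, B3->F, B5->T; covered: B1=T, B1=F, B2=S, B2=E, B3=F, B4=E, B5=T
#5 (b=-1, h=-2) -> B2->S, B1->F, B4->E, B3->T, B4->E, B3->T, B4->E, B3->T, B4->S, B3->F, B5->T; covered: B1=F, B2=S, B3=T, B3=F, B4=S, B4=E, B5=T
#6 (b=0, h=-1) -> B2->E, B1->T, B2->S, B1->F, B4->E, B3->T, B4->E, B3->T, B4->E, B3->T, B4->S, B3->F, B5->T; covered: B1=T, B1=F, B2=S, B2=E, B3=T, B3=F, B4=S, B4=E, B5=T
#7 (b=-1, h=-3) -> B2->S, B1->F, B4->E, B3->T, B4->E, B3->T, B4->E, B3->T, B4->S, B3->F, B5->T; covered: B1=F, B2=S, B3=T, B3=F, B4=S, B4=E, B5=T
#8 (b=2, h=-1) -> B2->E, B1->T, B2->E, B1->T, B2->E, B1->T, B2->S, B1->F, B4->E, B3->F, B5->F, B7->S, B6->T; covered: B1=T, B1=F, B2=S, B2=E, B3=F, B4=E, B5=F, B6=T, B7=S
#9 (b=0, h=-4) -> B2->E, B1->F, B4->E, B3->T, B4->E, B3->T, B4->E, B3->T, B4->S, B3->F, B5->T; covered: B1=F, B2=E, B3=T, B3=F, B4=S, B4=E, B5=T
union over all inputs: B1=T, B1=F, B2=S, B2=E, B3=T, B3=F, B4=S, B4=E, B5=T, B5=F, B6=T, B7=S (12 outcomes)
checked all size-1 subsets: none covers 12 outcomes (max 9/12)
at size 2, {1, 8} reaches all 12 outcomes; every lexicographically earlier size-2 subset fails
Answer: 1, 8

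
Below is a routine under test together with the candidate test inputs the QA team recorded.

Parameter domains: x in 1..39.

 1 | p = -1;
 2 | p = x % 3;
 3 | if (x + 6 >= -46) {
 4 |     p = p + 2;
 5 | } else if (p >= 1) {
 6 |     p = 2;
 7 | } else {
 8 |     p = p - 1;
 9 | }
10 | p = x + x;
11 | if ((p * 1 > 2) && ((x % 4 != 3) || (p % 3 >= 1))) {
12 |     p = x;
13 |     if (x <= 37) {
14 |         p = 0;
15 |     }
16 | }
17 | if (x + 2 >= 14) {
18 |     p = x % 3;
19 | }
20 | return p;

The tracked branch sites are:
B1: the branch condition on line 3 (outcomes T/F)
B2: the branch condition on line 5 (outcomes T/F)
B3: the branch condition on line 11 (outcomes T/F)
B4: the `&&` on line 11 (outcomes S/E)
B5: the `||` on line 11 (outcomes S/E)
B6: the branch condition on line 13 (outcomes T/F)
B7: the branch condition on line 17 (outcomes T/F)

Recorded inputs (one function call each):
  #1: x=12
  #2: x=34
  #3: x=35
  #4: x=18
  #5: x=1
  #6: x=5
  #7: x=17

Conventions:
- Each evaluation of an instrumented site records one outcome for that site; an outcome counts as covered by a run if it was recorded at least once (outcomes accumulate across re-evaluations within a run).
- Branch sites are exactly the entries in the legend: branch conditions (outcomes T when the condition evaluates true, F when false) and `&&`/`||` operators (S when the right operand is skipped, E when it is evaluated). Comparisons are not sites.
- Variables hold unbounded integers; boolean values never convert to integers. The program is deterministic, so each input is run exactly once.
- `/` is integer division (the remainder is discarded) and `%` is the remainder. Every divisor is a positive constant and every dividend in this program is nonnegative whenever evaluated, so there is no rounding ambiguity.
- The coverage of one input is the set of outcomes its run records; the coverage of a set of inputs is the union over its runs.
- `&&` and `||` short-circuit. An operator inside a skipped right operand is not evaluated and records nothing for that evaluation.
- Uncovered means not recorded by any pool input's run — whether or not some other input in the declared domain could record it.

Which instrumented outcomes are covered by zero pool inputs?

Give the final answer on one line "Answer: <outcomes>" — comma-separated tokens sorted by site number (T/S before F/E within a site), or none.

test 1 (x=12) fires B1->T, B4->E, B5->S, B3->T, B6->T, B7->T; hits B1=T, B3=T, B4=E, B5=S, B6=T, B7=T
test 2 (x=34) fires B1->T, B4->E, B5->S, B3->T, B6->T, B7->T; hits B1=T, B3=T, B4=E, B5=S, B6=T, B7=T
test 3 (x=35) fires B1->T, B4->E, B5->E, B3->T, B6->T, B7->T; hits B1=T, B3=T, B4=E, B5=E, B6=T, B7=T
test 4 (x=18) fires B1->T, B4->E, B5->S, B3->T, B6->T, B7->T; hits B1=T, B3=T, B4=E, B5=S, B6=T, B7=T
test 5 (x=1) fires B1->T, B4->S, B3->F, B7->F; hits B1=T, B3=F, B4=S, B7=F
test 6 (x=5) fires B1->T, B4->E, B5->S, B3->T, B6->T, B7->F; hits B1=T, B3=T, B4=E, B5=S, B6=T, B7=F
test 7 (x=17) fires B1->T, B4->E, B5->S, B3->T, B6->T, B7->T; hits B1=T, B3=T, B4=E, B5=S, B6=T, B7=T
union over the pool: B1=T, B3=T, B3=F, B4=S, B4=E, B5=S, B5=E, B6=T, B7=T, B7=F
uncovered (4 of 14): B1=F, B2=T, B2=F, B6=F

Answer: B1=F, B2=T, B2=F, B6=F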